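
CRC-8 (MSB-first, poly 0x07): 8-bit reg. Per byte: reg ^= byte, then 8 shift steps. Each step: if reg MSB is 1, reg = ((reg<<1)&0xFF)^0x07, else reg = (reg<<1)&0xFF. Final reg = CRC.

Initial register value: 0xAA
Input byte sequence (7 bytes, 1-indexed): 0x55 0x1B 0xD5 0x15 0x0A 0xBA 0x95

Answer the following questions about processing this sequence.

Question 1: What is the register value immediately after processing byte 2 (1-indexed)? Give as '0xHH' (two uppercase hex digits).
Answer: 0x96

Derivation:
After byte 1 (0x55): reg=0xF3
After byte 2 (0x1B): reg=0x96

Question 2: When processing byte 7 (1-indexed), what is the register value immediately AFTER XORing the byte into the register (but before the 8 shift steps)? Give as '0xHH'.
Register before byte 7: 0x6E
Byte 7: 0x95
0x6E XOR 0x95 = 0xFB

Answer: 0xFB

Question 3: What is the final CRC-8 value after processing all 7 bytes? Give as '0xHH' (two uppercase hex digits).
Answer: 0xEF

Derivation:
After byte 1 (0x55): reg=0xF3
After byte 2 (0x1B): reg=0x96
After byte 3 (0xD5): reg=0xCE
After byte 4 (0x15): reg=0x0F
After byte 5 (0x0A): reg=0x1B
After byte 6 (0xBA): reg=0x6E
After byte 7 (0x95): reg=0xEF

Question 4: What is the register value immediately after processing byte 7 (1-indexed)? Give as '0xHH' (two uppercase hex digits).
Answer: 0xEF

Derivation:
After byte 1 (0x55): reg=0xF3
After byte 2 (0x1B): reg=0x96
After byte 3 (0xD5): reg=0xCE
After byte 4 (0x15): reg=0x0F
After byte 5 (0x0A): reg=0x1B
After byte 6 (0xBA): reg=0x6E
After byte 7 (0x95): reg=0xEF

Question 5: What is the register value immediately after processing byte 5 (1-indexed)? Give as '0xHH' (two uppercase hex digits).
After byte 1 (0x55): reg=0xF3
After byte 2 (0x1B): reg=0x96
After byte 3 (0xD5): reg=0xCE
After byte 4 (0x15): reg=0x0F
After byte 5 (0x0A): reg=0x1B

Answer: 0x1B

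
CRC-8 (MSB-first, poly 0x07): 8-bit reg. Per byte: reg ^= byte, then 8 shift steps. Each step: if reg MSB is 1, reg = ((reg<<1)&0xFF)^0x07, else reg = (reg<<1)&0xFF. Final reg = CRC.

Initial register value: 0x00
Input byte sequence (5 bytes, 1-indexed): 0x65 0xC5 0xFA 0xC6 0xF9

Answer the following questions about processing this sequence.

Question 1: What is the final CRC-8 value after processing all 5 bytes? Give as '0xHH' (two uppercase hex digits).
After byte 1 (0x65): reg=0x3C
After byte 2 (0xC5): reg=0xE1
After byte 3 (0xFA): reg=0x41
After byte 4 (0xC6): reg=0x9C
After byte 5 (0xF9): reg=0x3C

Answer: 0x3C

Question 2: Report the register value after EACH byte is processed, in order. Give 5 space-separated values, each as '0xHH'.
0x3C 0xE1 0x41 0x9C 0x3C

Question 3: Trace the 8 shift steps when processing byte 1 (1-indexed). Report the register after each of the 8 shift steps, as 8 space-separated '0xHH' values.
Answer: 0xCA 0x93 0x21 0x42 0x84 0x0F 0x1E 0x3C

Derivation:
Register before byte 1: 0x00
After XOR with byte 0x65: 0x65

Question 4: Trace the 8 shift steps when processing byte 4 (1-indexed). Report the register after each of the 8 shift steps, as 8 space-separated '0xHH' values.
Answer: 0x09 0x12 0x24 0x48 0x90 0x27 0x4E 0x9C

Derivation:
After byte 1 (0x65): reg=0x3C
After byte 2 (0xC5): reg=0xE1
After byte 3 (0xFA): reg=0x41
Register before byte 4: 0x41
After XOR with byte 0xC6: 0x87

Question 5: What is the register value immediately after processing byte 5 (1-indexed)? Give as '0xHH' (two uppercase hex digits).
Answer: 0x3C

Derivation:
After byte 1 (0x65): reg=0x3C
After byte 2 (0xC5): reg=0xE1
After byte 3 (0xFA): reg=0x41
After byte 4 (0xC6): reg=0x9C
After byte 5 (0xF9): reg=0x3C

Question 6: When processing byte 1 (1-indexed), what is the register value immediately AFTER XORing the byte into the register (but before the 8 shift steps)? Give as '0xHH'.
Answer: 0x65

Derivation:
Register before byte 1: 0x00
Byte 1: 0x65
0x00 XOR 0x65 = 0x65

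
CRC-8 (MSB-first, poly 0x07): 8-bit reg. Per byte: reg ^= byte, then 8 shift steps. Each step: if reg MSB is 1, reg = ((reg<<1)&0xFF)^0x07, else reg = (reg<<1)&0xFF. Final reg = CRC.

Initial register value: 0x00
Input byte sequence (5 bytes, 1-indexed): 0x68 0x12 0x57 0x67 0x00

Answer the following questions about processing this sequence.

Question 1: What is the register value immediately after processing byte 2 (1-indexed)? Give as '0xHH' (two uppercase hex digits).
Answer: 0x23

Derivation:
After byte 1 (0x68): reg=0x1F
After byte 2 (0x12): reg=0x23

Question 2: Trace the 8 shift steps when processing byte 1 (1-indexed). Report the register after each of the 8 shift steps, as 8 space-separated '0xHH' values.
Register before byte 1: 0x00
After XOR with byte 0x68: 0x68

Answer: 0xD0 0xA7 0x49 0x92 0x23 0x46 0x8C 0x1F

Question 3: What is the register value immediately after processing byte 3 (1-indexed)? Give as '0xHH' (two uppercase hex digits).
After byte 1 (0x68): reg=0x1F
After byte 2 (0x12): reg=0x23
After byte 3 (0x57): reg=0x4B

Answer: 0x4B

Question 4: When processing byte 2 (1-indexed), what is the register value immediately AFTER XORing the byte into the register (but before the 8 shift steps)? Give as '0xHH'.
Register before byte 2: 0x1F
Byte 2: 0x12
0x1F XOR 0x12 = 0x0D

Answer: 0x0D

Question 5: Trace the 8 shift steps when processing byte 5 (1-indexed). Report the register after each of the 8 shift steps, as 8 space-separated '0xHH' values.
After byte 1 (0x68): reg=0x1F
After byte 2 (0x12): reg=0x23
After byte 3 (0x57): reg=0x4B
After byte 4 (0x67): reg=0xC4
Register before byte 5: 0xC4
After XOR with byte 0x00: 0xC4

Answer: 0x8F 0x19 0x32 0x64 0xC8 0x97 0x29 0x52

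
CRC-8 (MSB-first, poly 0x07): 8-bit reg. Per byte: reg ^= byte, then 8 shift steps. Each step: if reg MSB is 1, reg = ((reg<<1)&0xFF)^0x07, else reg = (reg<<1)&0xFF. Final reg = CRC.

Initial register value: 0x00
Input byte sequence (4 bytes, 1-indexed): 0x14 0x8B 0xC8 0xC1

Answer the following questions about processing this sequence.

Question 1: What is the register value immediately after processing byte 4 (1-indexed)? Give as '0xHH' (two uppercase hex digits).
After byte 1 (0x14): reg=0x6C
After byte 2 (0x8B): reg=0xBB
After byte 3 (0xC8): reg=0x5E
After byte 4 (0xC1): reg=0xD4

Answer: 0xD4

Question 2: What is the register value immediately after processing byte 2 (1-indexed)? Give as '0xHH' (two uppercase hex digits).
After byte 1 (0x14): reg=0x6C
After byte 2 (0x8B): reg=0xBB

Answer: 0xBB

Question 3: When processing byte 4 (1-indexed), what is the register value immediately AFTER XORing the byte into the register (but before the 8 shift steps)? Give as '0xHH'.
Register before byte 4: 0x5E
Byte 4: 0xC1
0x5E XOR 0xC1 = 0x9F

Answer: 0x9F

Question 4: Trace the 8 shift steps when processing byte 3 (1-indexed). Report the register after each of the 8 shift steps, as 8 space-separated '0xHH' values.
Answer: 0xE6 0xCB 0x91 0x25 0x4A 0x94 0x2F 0x5E

Derivation:
After byte 1 (0x14): reg=0x6C
After byte 2 (0x8B): reg=0xBB
Register before byte 3: 0xBB
After XOR with byte 0xC8: 0x73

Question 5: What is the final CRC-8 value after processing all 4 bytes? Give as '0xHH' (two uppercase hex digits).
Answer: 0xD4

Derivation:
After byte 1 (0x14): reg=0x6C
After byte 2 (0x8B): reg=0xBB
After byte 3 (0xC8): reg=0x5E
After byte 4 (0xC1): reg=0xD4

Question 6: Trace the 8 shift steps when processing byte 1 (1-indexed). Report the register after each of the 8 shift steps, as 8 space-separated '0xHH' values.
Register before byte 1: 0x00
After XOR with byte 0x14: 0x14

Answer: 0x28 0x50 0xA0 0x47 0x8E 0x1B 0x36 0x6C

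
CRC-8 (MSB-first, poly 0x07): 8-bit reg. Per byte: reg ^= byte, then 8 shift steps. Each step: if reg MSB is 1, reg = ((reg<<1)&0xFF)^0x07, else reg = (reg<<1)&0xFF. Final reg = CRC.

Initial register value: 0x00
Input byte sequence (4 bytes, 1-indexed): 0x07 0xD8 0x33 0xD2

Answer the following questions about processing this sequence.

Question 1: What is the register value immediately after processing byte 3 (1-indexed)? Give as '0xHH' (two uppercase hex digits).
Answer: 0x9D

Derivation:
After byte 1 (0x07): reg=0x15
After byte 2 (0xD8): reg=0x6D
After byte 3 (0x33): reg=0x9D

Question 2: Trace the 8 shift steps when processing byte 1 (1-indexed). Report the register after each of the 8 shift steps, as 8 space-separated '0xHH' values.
Register before byte 1: 0x00
After XOR with byte 0x07: 0x07

Answer: 0x0E 0x1C 0x38 0x70 0xE0 0xC7 0x89 0x15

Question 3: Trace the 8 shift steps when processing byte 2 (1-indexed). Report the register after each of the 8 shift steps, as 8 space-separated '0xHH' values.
After byte 1 (0x07): reg=0x15
Register before byte 2: 0x15
After XOR with byte 0xD8: 0xCD

Answer: 0x9D 0x3D 0x7A 0xF4 0xEF 0xD9 0xB5 0x6D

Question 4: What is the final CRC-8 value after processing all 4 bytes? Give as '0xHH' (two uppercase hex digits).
After byte 1 (0x07): reg=0x15
After byte 2 (0xD8): reg=0x6D
After byte 3 (0x33): reg=0x9D
After byte 4 (0xD2): reg=0xEA

Answer: 0xEA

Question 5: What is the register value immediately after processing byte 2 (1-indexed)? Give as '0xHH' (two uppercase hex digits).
After byte 1 (0x07): reg=0x15
After byte 2 (0xD8): reg=0x6D

Answer: 0x6D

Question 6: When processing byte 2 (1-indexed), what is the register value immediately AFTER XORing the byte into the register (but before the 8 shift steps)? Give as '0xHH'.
Register before byte 2: 0x15
Byte 2: 0xD8
0x15 XOR 0xD8 = 0xCD

Answer: 0xCD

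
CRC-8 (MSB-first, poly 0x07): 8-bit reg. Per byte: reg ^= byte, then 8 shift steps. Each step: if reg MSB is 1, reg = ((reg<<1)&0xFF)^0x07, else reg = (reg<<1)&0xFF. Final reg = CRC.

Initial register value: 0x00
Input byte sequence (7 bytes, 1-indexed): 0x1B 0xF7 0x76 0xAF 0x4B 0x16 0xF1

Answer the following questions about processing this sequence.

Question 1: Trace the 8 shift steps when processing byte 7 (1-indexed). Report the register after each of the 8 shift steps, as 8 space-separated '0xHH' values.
After byte 1 (0x1B): reg=0x41
After byte 2 (0xF7): reg=0x0B
After byte 3 (0x76): reg=0x74
After byte 4 (0xAF): reg=0x0F
After byte 5 (0x4B): reg=0xDB
After byte 6 (0x16): reg=0x6D
Register before byte 7: 0x6D
After XOR with byte 0xF1: 0x9C

Answer: 0x3F 0x7E 0xFC 0xFF 0xF9 0xF5 0xED 0xDD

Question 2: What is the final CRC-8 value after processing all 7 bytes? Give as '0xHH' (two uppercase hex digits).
After byte 1 (0x1B): reg=0x41
After byte 2 (0xF7): reg=0x0B
After byte 3 (0x76): reg=0x74
After byte 4 (0xAF): reg=0x0F
After byte 5 (0x4B): reg=0xDB
After byte 6 (0x16): reg=0x6D
After byte 7 (0xF1): reg=0xDD

Answer: 0xDD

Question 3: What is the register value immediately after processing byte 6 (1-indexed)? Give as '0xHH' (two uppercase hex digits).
After byte 1 (0x1B): reg=0x41
After byte 2 (0xF7): reg=0x0B
After byte 3 (0x76): reg=0x74
After byte 4 (0xAF): reg=0x0F
After byte 5 (0x4B): reg=0xDB
After byte 6 (0x16): reg=0x6D

Answer: 0x6D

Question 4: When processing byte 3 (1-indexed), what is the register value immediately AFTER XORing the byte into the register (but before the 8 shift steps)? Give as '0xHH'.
Register before byte 3: 0x0B
Byte 3: 0x76
0x0B XOR 0x76 = 0x7D

Answer: 0x7D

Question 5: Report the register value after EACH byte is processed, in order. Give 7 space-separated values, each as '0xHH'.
0x41 0x0B 0x74 0x0F 0xDB 0x6D 0xDD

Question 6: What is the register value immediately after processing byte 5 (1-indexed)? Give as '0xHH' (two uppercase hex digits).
Answer: 0xDB

Derivation:
After byte 1 (0x1B): reg=0x41
After byte 2 (0xF7): reg=0x0B
After byte 3 (0x76): reg=0x74
After byte 4 (0xAF): reg=0x0F
After byte 5 (0x4B): reg=0xDB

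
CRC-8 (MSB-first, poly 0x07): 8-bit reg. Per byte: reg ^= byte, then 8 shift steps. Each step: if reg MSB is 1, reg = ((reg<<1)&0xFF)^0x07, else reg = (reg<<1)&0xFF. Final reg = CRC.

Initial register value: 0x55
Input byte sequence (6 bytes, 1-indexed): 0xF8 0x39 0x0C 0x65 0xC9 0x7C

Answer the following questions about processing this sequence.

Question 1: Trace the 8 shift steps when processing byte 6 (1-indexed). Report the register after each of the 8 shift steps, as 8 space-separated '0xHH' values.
Answer: 0x96 0x2B 0x56 0xAC 0x5F 0xBE 0x7B 0xF6

Derivation:
After byte 1 (0xF8): reg=0x4A
After byte 2 (0x39): reg=0x5E
After byte 3 (0x0C): reg=0xB9
After byte 4 (0x65): reg=0x1A
After byte 5 (0xC9): reg=0x37
Register before byte 6: 0x37
After XOR with byte 0x7C: 0x4B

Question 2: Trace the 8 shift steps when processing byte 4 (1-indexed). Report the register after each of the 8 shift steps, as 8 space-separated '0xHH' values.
After byte 1 (0xF8): reg=0x4A
After byte 2 (0x39): reg=0x5E
After byte 3 (0x0C): reg=0xB9
Register before byte 4: 0xB9
After XOR with byte 0x65: 0xDC

Answer: 0xBF 0x79 0xF2 0xE3 0xC1 0x85 0x0D 0x1A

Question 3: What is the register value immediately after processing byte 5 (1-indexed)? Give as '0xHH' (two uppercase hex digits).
After byte 1 (0xF8): reg=0x4A
After byte 2 (0x39): reg=0x5E
After byte 3 (0x0C): reg=0xB9
After byte 4 (0x65): reg=0x1A
After byte 5 (0xC9): reg=0x37

Answer: 0x37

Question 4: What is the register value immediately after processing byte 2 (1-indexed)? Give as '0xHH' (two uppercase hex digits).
After byte 1 (0xF8): reg=0x4A
After byte 2 (0x39): reg=0x5E

Answer: 0x5E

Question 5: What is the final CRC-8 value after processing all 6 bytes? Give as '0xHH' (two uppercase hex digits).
After byte 1 (0xF8): reg=0x4A
After byte 2 (0x39): reg=0x5E
After byte 3 (0x0C): reg=0xB9
After byte 4 (0x65): reg=0x1A
After byte 5 (0xC9): reg=0x37
After byte 6 (0x7C): reg=0xF6

Answer: 0xF6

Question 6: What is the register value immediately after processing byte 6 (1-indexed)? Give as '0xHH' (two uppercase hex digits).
After byte 1 (0xF8): reg=0x4A
After byte 2 (0x39): reg=0x5E
After byte 3 (0x0C): reg=0xB9
After byte 4 (0x65): reg=0x1A
After byte 5 (0xC9): reg=0x37
After byte 6 (0x7C): reg=0xF6

Answer: 0xF6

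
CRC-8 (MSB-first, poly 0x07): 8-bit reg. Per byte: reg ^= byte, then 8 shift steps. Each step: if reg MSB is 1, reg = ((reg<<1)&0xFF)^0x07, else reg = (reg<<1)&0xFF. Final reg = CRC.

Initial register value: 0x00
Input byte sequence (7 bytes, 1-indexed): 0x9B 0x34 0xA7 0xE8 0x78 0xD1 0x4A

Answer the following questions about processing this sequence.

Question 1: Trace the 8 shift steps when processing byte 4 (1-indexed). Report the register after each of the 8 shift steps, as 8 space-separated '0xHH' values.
Answer: 0xF8 0xF7 0xE9 0xD5 0xAD 0x5D 0xBA 0x73

Derivation:
After byte 1 (0x9B): reg=0xC8
After byte 2 (0x34): reg=0xFA
After byte 3 (0xA7): reg=0x94
Register before byte 4: 0x94
After XOR with byte 0xE8: 0x7C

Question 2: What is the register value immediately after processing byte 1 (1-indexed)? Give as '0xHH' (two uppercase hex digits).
Answer: 0xC8

Derivation:
After byte 1 (0x9B): reg=0xC8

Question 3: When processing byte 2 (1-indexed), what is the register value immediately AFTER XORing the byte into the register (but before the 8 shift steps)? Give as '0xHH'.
Answer: 0xFC

Derivation:
Register before byte 2: 0xC8
Byte 2: 0x34
0xC8 XOR 0x34 = 0xFC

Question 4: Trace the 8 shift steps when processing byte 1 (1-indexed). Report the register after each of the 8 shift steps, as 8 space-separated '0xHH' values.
Register before byte 1: 0x00
After XOR with byte 0x9B: 0x9B

Answer: 0x31 0x62 0xC4 0x8F 0x19 0x32 0x64 0xC8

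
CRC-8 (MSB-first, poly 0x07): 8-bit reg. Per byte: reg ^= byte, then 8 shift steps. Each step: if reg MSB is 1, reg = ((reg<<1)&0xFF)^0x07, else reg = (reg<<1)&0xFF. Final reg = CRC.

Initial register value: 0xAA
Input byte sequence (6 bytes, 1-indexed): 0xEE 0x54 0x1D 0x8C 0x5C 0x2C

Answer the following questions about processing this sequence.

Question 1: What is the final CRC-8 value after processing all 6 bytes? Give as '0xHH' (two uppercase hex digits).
After byte 1 (0xEE): reg=0xDB
After byte 2 (0x54): reg=0xA4
After byte 3 (0x1D): reg=0x26
After byte 4 (0x8C): reg=0x5F
After byte 5 (0x5C): reg=0x09
After byte 6 (0x2C): reg=0xFB

Answer: 0xFB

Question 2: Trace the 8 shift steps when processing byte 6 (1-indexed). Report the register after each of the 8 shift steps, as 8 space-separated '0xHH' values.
After byte 1 (0xEE): reg=0xDB
After byte 2 (0x54): reg=0xA4
After byte 3 (0x1D): reg=0x26
After byte 4 (0x8C): reg=0x5F
After byte 5 (0x5C): reg=0x09
Register before byte 6: 0x09
After XOR with byte 0x2C: 0x25

Answer: 0x4A 0x94 0x2F 0x5E 0xBC 0x7F 0xFE 0xFB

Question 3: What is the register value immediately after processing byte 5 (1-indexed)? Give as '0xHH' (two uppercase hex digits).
Answer: 0x09

Derivation:
After byte 1 (0xEE): reg=0xDB
After byte 2 (0x54): reg=0xA4
After byte 3 (0x1D): reg=0x26
After byte 4 (0x8C): reg=0x5F
After byte 5 (0x5C): reg=0x09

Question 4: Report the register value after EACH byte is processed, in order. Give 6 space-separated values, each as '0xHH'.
0xDB 0xA4 0x26 0x5F 0x09 0xFB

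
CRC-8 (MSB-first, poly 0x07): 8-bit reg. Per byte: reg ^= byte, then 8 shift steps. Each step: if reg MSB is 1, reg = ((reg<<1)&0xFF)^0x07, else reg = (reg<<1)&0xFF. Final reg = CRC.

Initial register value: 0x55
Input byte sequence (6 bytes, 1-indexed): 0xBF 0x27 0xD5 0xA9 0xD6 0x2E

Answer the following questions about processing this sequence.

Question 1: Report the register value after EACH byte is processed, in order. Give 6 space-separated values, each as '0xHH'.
0x98 0x34 0xA9 0x00 0x2C 0x0E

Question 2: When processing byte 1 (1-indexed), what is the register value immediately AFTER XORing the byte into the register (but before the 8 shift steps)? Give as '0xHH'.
Register before byte 1: 0x55
Byte 1: 0xBF
0x55 XOR 0xBF = 0xEA

Answer: 0xEA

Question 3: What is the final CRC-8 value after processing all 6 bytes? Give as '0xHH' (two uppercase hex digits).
Answer: 0x0E

Derivation:
After byte 1 (0xBF): reg=0x98
After byte 2 (0x27): reg=0x34
After byte 3 (0xD5): reg=0xA9
After byte 4 (0xA9): reg=0x00
After byte 5 (0xD6): reg=0x2C
After byte 6 (0x2E): reg=0x0E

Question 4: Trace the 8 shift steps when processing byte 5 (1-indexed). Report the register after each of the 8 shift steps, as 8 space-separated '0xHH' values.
After byte 1 (0xBF): reg=0x98
After byte 2 (0x27): reg=0x34
After byte 3 (0xD5): reg=0xA9
After byte 4 (0xA9): reg=0x00
Register before byte 5: 0x00
After XOR with byte 0xD6: 0xD6

Answer: 0xAB 0x51 0xA2 0x43 0x86 0x0B 0x16 0x2C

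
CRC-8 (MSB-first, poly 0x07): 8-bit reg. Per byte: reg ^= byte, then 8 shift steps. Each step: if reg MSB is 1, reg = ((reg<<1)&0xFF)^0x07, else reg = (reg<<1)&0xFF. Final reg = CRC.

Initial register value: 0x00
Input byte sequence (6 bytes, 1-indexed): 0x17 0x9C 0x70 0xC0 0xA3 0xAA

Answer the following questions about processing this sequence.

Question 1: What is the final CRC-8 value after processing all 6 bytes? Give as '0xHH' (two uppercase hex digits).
Answer: 0xB5

Derivation:
After byte 1 (0x17): reg=0x65
After byte 2 (0x9C): reg=0xE1
After byte 3 (0x70): reg=0xFE
After byte 4 (0xC0): reg=0xBA
After byte 5 (0xA3): reg=0x4F
After byte 6 (0xAA): reg=0xB5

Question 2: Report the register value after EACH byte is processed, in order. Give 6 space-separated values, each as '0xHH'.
0x65 0xE1 0xFE 0xBA 0x4F 0xB5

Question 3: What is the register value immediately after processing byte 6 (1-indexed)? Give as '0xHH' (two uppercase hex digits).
Answer: 0xB5

Derivation:
After byte 1 (0x17): reg=0x65
After byte 2 (0x9C): reg=0xE1
After byte 3 (0x70): reg=0xFE
After byte 4 (0xC0): reg=0xBA
After byte 5 (0xA3): reg=0x4F
After byte 6 (0xAA): reg=0xB5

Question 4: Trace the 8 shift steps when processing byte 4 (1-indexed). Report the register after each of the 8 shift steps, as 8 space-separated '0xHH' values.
After byte 1 (0x17): reg=0x65
After byte 2 (0x9C): reg=0xE1
After byte 3 (0x70): reg=0xFE
Register before byte 4: 0xFE
After XOR with byte 0xC0: 0x3E

Answer: 0x7C 0xF8 0xF7 0xE9 0xD5 0xAD 0x5D 0xBA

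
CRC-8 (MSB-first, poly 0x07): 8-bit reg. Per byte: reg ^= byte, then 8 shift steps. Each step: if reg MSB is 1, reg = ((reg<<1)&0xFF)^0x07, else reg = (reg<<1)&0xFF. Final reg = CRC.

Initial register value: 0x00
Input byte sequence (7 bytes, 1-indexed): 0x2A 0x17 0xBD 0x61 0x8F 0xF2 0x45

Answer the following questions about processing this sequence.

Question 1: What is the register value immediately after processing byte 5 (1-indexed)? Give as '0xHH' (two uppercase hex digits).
Answer: 0x83

Derivation:
After byte 1 (0x2A): reg=0xD6
After byte 2 (0x17): reg=0x49
After byte 3 (0xBD): reg=0xC2
After byte 4 (0x61): reg=0x60
After byte 5 (0x8F): reg=0x83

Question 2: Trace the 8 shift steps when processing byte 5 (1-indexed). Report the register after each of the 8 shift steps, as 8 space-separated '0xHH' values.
After byte 1 (0x2A): reg=0xD6
After byte 2 (0x17): reg=0x49
After byte 3 (0xBD): reg=0xC2
After byte 4 (0x61): reg=0x60
Register before byte 5: 0x60
After XOR with byte 0x8F: 0xEF

Answer: 0xD9 0xB5 0x6D 0xDA 0xB3 0x61 0xC2 0x83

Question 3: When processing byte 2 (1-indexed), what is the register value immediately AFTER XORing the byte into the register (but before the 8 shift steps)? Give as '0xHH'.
Answer: 0xC1

Derivation:
Register before byte 2: 0xD6
Byte 2: 0x17
0xD6 XOR 0x17 = 0xC1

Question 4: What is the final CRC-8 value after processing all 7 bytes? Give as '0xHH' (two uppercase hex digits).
After byte 1 (0x2A): reg=0xD6
After byte 2 (0x17): reg=0x49
After byte 3 (0xBD): reg=0xC2
After byte 4 (0x61): reg=0x60
After byte 5 (0x8F): reg=0x83
After byte 6 (0xF2): reg=0x50
After byte 7 (0x45): reg=0x6B

Answer: 0x6B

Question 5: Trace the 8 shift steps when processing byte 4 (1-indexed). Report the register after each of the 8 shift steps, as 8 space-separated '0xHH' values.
After byte 1 (0x2A): reg=0xD6
After byte 2 (0x17): reg=0x49
After byte 3 (0xBD): reg=0xC2
Register before byte 4: 0xC2
After XOR with byte 0x61: 0xA3

Answer: 0x41 0x82 0x03 0x06 0x0C 0x18 0x30 0x60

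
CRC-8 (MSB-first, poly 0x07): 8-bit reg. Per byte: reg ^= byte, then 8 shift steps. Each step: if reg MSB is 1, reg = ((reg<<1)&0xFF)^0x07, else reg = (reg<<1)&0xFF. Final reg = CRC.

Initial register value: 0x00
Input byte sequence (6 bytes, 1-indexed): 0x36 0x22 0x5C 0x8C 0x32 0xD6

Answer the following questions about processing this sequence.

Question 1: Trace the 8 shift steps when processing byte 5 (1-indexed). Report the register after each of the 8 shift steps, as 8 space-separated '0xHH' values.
Answer: 0x4E 0x9C 0x3F 0x7E 0xFC 0xFF 0xF9 0xF5

Derivation:
After byte 1 (0x36): reg=0x82
After byte 2 (0x22): reg=0x69
After byte 3 (0x5C): reg=0x8B
After byte 4 (0x8C): reg=0x15
Register before byte 5: 0x15
After XOR with byte 0x32: 0x27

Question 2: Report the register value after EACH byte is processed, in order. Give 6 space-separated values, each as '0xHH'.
0x82 0x69 0x8B 0x15 0xF5 0xE9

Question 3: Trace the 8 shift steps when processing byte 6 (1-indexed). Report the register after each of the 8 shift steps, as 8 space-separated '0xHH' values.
Answer: 0x46 0x8C 0x1F 0x3E 0x7C 0xF8 0xF7 0xE9

Derivation:
After byte 1 (0x36): reg=0x82
After byte 2 (0x22): reg=0x69
After byte 3 (0x5C): reg=0x8B
After byte 4 (0x8C): reg=0x15
After byte 5 (0x32): reg=0xF5
Register before byte 6: 0xF5
After XOR with byte 0xD6: 0x23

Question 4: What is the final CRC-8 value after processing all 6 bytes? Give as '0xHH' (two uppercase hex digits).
After byte 1 (0x36): reg=0x82
After byte 2 (0x22): reg=0x69
After byte 3 (0x5C): reg=0x8B
After byte 4 (0x8C): reg=0x15
After byte 5 (0x32): reg=0xF5
After byte 6 (0xD6): reg=0xE9

Answer: 0xE9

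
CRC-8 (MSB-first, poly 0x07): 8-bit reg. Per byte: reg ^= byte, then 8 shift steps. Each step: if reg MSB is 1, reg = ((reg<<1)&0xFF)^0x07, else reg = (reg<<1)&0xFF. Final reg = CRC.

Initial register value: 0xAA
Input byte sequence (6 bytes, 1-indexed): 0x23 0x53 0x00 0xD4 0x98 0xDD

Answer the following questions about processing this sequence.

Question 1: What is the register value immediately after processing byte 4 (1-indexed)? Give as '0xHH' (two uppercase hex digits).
After byte 1 (0x23): reg=0xB6
After byte 2 (0x53): reg=0xB5
After byte 3 (0x00): reg=0x02
After byte 4 (0xD4): reg=0x2C

Answer: 0x2C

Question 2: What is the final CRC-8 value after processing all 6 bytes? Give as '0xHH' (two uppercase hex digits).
Answer: 0x06

Derivation:
After byte 1 (0x23): reg=0xB6
After byte 2 (0x53): reg=0xB5
After byte 3 (0x00): reg=0x02
After byte 4 (0xD4): reg=0x2C
After byte 5 (0x98): reg=0x05
After byte 6 (0xDD): reg=0x06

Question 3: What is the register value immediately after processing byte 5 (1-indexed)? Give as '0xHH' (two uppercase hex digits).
Answer: 0x05

Derivation:
After byte 1 (0x23): reg=0xB6
After byte 2 (0x53): reg=0xB5
After byte 3 (0x00): reg=0x02
After byte 4 (0xD4): reg=0x2C
After byte 5 (0x98): reg=0x05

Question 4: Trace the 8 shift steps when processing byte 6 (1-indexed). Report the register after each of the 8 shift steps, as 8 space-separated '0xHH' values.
Answer: 0xB7 0x69 0xD2 0xA3 0x41 0x82 0x03 0x06

Derivation:
After byte 1 (0x23): reg=0xB6
After byte 2 (0x53): reg=0xB5
After byte 3 (0x00): reg=0x02
After byte 4 (0xD4): reg=0x2C
After byte 5 (0x98): reg=0x05
Register before byte 6: 0x05
After XOR with byte 0xDD: 0xD8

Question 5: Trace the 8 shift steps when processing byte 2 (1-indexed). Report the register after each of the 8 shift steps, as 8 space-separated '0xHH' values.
Answer: 0xCD 0x9D 0x3D 0x7A 0xF4 0xEF 0xD9 0xB5

Derivation:
After byte 1 (0x23): reg=0xB6
Register before byte 2: 0xB6
After XOR with byte 0x53: 0xE5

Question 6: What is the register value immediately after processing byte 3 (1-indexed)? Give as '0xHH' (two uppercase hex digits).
Answer: 0x02

Derivation:
After byte 1 (0x23): reg=0xB6
After byte 2 (0x53): reg=0xB5
After byte 3 (0x00): reg=0x02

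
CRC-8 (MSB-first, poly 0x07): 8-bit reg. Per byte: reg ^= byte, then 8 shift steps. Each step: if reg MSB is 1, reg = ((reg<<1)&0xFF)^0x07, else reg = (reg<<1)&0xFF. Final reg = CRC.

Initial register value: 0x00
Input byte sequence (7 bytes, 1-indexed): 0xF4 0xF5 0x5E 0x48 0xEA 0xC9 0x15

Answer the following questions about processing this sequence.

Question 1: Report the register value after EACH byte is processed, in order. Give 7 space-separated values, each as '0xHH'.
0xC2 0x85 0x0F 0xD2 0xA8 0x20 0x8B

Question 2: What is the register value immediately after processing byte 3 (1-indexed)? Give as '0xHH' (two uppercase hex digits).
After byte 1 (0xF4): reg=0xC2
After byte 2 (0xF5): reg=0x85
After byte 3 (0x5E): reg=0x0F

Answer: 0x0F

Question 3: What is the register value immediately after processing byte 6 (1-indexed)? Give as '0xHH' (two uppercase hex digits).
Answer: 0x20

Derivation:
After byte 1 (0xF4): reg=0xC2
After byte 2 (0xF5): reg=0x85
After byte 3 (0x5E): reg=0x0F
After byte 4 (0x48): reg=0xD2
After byte 5 (0xEA): reg=0xA8
After byte 6 (0xC9): reg=0x20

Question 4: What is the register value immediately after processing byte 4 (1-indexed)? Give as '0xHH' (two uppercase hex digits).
After byte 1 (0xF4): reg=0xC2
After byte 2 (0xF5): reg=0x85
After byte 3 (0x5E): reg=0x0F
After byte 4 (0x48): reg=0xD2

Answer: 0xD2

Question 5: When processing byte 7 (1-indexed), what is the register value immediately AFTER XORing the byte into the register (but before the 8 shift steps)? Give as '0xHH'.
Answer: 0x35

Derivation:
Register before byte 7: 0x20
Byte 7: 0x15
0x20 XOR 0x15 = 0x35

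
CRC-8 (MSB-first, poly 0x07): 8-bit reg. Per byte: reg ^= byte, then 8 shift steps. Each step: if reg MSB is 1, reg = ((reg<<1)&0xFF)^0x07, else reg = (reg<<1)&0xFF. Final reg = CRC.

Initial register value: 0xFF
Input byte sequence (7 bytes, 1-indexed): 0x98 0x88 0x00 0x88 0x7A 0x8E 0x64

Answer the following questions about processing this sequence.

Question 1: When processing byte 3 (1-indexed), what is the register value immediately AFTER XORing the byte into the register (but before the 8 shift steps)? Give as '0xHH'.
Answer: 0x2F

Derivation:
Register before byte 3: 0x2F
Byte 3: 0x00
0x2F XOR 0x00 = 0x2F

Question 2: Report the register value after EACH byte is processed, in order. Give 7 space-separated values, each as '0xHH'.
0x32 0x2F 0xCD 0xDC 0x7B 0xC5 0x6E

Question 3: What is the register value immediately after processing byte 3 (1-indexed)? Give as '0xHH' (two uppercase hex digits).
Answer: 0xCD

Derivation:
After byte 1 (0x98): reg=0x32
After byte 2 (0x88): reg=0x2F
After byte 3 (0x00): reg=0xCD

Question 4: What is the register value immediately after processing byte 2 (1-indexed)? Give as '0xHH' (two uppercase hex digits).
Answer: 0x2F

Derivation:
After byte 1 (0x98): reg=0x32
After byte 2 (0x88): reg=0x2F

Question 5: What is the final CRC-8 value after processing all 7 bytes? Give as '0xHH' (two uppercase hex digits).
Answer: 0x6E

Derivation:
After byte 1 (0x98): reg=0x32
After byte 2 (0x88): reg=0x2F
After byte 3 (0x00): reg=0xCD
After byte 4 (0x88): reg=0xDC
After byte 5 (0x7A): reg=0x7B
After byte 6 (0x8E): reg=0xC5
After byte 7 (0x64): reg=0x6E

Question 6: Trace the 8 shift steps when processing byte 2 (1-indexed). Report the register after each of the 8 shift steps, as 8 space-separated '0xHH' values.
After byte 1 (0x98): reg=0x32
Register before byte 2: 0x32
After XOR with byte 0x88: 0xBA

Answer: 0x73 0xE6 0xCB 0x91 0x25 0x4A 0x94 0x2F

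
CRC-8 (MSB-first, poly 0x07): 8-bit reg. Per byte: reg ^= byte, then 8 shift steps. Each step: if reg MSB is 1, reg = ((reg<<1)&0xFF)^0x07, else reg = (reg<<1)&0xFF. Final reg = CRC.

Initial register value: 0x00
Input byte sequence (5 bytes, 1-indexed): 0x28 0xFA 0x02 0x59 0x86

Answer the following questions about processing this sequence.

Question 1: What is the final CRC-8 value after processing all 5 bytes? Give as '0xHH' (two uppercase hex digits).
Answer: 0x1E

Derivation:
After byte 1 (0x28): reg=0xD8
After byte 2 (0xFA): reg=0xEE
After byte 3 (0x02): reg=0x8A
After byte 4 (0x59): reg=0x37
After byte 5 (0x86): reg=0x1E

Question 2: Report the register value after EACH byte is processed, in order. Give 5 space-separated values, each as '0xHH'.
0xD8 0xEE 0x8A 0x37 0x1E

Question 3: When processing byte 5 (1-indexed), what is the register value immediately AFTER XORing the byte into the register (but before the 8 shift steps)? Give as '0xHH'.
Register before byte 5: 0x37
Byte 5: 0x86
0x37 XOR 0x86 = 0xB1

Answer: 0xB1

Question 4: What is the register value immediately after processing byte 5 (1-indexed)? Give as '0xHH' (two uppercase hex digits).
Answer: 0x1E

Derivation:
After byte 1 (0x28): reg=0xD8
After byte 2 (0xFA): reg=0xEE
After byte 3 (0x02): reg=0x8A
After byte 4 (0x59): reg=0x37
After byte 5 (0x86): reg=0x1E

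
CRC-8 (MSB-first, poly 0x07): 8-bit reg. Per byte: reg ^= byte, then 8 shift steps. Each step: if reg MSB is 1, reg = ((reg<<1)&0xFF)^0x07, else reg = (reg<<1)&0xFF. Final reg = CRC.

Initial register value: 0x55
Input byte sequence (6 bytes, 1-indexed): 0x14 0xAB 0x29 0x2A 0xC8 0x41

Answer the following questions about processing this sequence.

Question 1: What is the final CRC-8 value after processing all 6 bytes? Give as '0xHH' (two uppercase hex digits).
Answer: 0x3A

Derivation:
After byte 1 (0x14): reg=0xC0
After byte 2 (0xAB): reg=0x16
After byte 3 (0x29): reg=0xBD
After byte 4 (0x2A): reg=0xEC
After byte 5 (0xC8): reg=0xFC
After byte 6 (0x41): reg=0x3A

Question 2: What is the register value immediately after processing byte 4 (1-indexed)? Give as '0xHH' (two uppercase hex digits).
After byte 1 (0x14): reg=0xC0
After byte 2 (0xAB): reg=0x16
After byte 3 (0x29): reg=0xBD
After byte 4 (0x2A): reg=0xEC

Answer: 0xEC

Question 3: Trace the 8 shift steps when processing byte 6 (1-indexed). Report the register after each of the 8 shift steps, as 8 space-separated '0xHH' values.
After byte 1 (0x14): reg=0xC0
After byte 2 (0xAB): reg=0x16
After byte 3 (0x29): reg=0xBD
After byte 4 (0x2A): reg=0xEC
After byte 5 (0xC8): reg=0xFC
Register before byte 6: 0xFC
After XOR with byte 0x41: 0xBD

Answer: 0x7D 0xFA 0xF3 0xE1 0xC5 0x8D 0x1D 0x3A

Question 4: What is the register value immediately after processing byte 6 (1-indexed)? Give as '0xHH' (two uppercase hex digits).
Answer: 0x3A

Derivation:
After byte 1 (0x14): reg=0xC0
After byte 2 (0xAB): reg=0x16
After byte 3 (0x29): reg=0xBD
After byte 4 (0x2A): reg=0xEC
After byte 5 (0xC8): reg=0xFC
After byte 6 (0x41): reg=0x3A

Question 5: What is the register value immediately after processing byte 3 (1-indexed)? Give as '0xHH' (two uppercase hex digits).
Answer: 0xBD

Derivation:
After byte 1 (0x14): reg=0xC0
After byte 2 (0xAB): reg=0x16
After byte 3 (0x29): reg=0xBD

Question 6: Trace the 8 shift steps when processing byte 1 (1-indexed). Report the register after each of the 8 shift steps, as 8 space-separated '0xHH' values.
Answer: 0x82 0x03 0x06 0x0C 0x18 0x30 0x60 0xC0

Derivation:
Register before byte 1: 0x55
After XOR with byte 0x14: 0x41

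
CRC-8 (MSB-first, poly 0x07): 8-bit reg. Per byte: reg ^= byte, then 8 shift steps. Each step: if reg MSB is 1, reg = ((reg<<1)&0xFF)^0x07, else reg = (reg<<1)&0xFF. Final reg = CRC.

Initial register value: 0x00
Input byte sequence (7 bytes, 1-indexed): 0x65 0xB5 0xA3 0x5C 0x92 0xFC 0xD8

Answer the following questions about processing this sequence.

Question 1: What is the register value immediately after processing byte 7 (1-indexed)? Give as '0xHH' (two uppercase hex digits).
Answer: 0x5A

Derivation:
After byte 1 (0x65): reg=0x3C
After byte 2 (0xB5): reg=0xB6
After byte 3 (0xA3): reg=0x6B
After byte 4 (0x5C): reg=0x85
After byte 5 (0x92): reg=0x65
After byte 6 (0xFC): reg=0xC6
After byte 7 (0xD8): reg=0x5A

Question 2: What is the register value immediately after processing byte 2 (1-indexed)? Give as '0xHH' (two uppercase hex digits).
After byte 1 (0x65): reg=0x3C
After byte 2 (0xB5): reg=0xB6

Answer: 0xB6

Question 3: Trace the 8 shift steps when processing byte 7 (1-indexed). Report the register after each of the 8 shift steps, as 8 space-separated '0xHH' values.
After byte 1 (0x65): reg=0x3C
After byte 2 (0xB5): reg=0xB6
After byte 3 (0xA3): reg=0x6B
After byte 4 (0x5C): reg=0x85
After byte 5 (0x92): reg=0x65
After byte 6 (0xFC): reg=0xC6
Register before byte 7: 0xC6
After XOR with byte 0xD8: 0x1E

Answer: 0x3C 0x78 0xF0 0xE7 0xC9 0x95 0x2D 0x5A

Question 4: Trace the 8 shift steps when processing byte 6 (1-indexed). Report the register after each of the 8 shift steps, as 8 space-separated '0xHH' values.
Answer: 0x35 0x6A 0xD4 0xAF 0x59 0xB2 0x63 0xC6

Derivation:
After byte 1 (0x65): reg=0x3C
After byte 2 (0xB5): reg=0xB6
After byte 3 (0xA3): reg=0x6B
After byte 4 (0x5C): reg=0x85
After byte 5 (0x92): reg=0x65
Register before byte 6: 0x65
After XOR with byte 0xFC: 0x99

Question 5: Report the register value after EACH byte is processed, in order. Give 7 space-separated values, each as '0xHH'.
0x3C 0xB6 0x6B 0x85 0x65 0xC6 0x5A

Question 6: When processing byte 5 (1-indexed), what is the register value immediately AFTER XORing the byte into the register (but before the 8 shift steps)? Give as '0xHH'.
Answer: 0x17

Derivation:
Register before byte 5: 0x85
Byte 5: 0x92
0x85 XOR 0x92 = 0x17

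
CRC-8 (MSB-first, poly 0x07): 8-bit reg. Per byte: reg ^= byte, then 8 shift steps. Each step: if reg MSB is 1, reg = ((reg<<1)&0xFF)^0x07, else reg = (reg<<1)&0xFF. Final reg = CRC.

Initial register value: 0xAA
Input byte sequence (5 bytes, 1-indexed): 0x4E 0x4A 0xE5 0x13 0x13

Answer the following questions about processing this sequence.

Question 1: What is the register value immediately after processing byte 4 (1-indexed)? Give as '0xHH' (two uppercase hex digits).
Answer: 0x46

Derivation:
After byte 1 (0x4E): reg=0xB2
After byte 2 (0x4A): reg=0xE6
After byte 3 (0xE5): reg=0x09
After byte 4 (0x13): reg=0x46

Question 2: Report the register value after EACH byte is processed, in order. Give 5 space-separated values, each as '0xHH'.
0xB2 0xE6 0x09 0x46 0xAC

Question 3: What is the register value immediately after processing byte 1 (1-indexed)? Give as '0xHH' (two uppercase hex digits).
After byte 1 (0x4E): reg=0xB2

Answer: 0xB2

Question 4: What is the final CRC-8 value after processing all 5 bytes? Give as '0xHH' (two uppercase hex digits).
After byte 1 (0x4E): reg=0xB2
After byte 2 (0x4A): reg=0xE6
After byte 3 (0xE5): reg=0x09
After byte 4 (0x13): reg=0x46
After byte 5 (0x13): reg=0xAC

Answer: 0xAC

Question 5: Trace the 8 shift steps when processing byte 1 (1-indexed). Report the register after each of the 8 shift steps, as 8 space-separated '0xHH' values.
Register before byte 1: 0xAA
After XOR with byte 0x4E: 0xE4

Answer: 0xCF 0x99 0x35 0x6A 0xD4 0xAF 0x59 0xB2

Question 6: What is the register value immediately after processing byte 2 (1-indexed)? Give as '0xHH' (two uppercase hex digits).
After byte 1 (0x4E): reg=0xB2
After byte 2 (0x4A): reg=0xE6

Answer: 0xE6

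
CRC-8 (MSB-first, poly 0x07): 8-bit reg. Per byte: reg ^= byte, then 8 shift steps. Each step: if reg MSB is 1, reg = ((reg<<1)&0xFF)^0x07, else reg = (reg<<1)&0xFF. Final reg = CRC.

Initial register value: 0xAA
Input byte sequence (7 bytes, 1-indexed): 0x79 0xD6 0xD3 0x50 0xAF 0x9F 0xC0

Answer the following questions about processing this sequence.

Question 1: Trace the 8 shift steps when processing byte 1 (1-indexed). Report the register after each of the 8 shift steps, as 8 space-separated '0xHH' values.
Answer: 0xA1 0x45 0x8A 0x13 0x26 0x4C 0x98 0x37

Derivation:
Register before byte 1: 0xAA
After XOR with byte 0x79: 0xD3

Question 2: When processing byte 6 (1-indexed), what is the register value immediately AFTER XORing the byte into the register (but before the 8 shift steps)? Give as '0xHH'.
Register before byte 6: 0xA8
Byte 6: 0x9F
0xA8 XOR 0x9F = 0x37

Answer: 0x37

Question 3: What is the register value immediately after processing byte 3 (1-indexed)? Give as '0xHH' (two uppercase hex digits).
After byte 1 (0x79): reg=0x37
After byte 2 (0xD6): reg=0xA9
After byte 3 (0xD3): reg=0x61

Answer: 0x61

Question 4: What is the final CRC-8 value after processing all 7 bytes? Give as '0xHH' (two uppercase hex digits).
Answer: 0xDC

Derivation:
After byte 1 (0x79): reg=0x37
After byte 2 (0xD6): reg=0xA9
After byte 3 (0xD3): reg=0x61
After byte 4 (0x50): reg=0x97
After byte 5 (0xAF): reg=0xA8
After byte 6 (0x9F): reg=0x85
After byte 7 (0xC0): reg=0xDC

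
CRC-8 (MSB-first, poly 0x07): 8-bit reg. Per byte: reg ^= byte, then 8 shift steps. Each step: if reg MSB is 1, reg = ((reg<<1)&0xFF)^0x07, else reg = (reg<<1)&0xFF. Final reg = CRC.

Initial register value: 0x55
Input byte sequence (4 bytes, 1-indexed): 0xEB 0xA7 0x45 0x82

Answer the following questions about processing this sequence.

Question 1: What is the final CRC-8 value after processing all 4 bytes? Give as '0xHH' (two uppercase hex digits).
Answer: 0x9F

Derivation:
After byte 1 (0xEB): reg=0x33
After byte 2 (0xA7): reg=0xE5
After byte 3 (0x45): reg=0x69
After byte 4 (0x82): reg=0x9F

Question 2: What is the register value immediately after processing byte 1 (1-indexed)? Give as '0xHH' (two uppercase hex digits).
Answer: 0x33

Derivation:
After byte 1 (0xEB): reg=0x33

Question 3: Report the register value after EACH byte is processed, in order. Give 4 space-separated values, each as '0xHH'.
0x33 0xE5 0x69 0x9F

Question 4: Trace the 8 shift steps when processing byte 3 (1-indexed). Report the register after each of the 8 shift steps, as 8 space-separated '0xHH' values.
Answer: 0x47 0x8E 0x1B 0x36 0x6C 0xD8 0xB7 0x69

Derivation:
After byte 1 (0xEB): reg=0x33
After byte 2 (0xA7): reg=0xE5
Register before byte 3: 0xE5
After XOR with byte 0x45: 0xA0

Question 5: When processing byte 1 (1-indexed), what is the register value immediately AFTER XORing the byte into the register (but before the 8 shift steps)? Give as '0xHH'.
Register before byte 1: 0x55
Byte 1: 0xEB
0x55 XOR 0xEB = 0xBE

Answer: 0xBE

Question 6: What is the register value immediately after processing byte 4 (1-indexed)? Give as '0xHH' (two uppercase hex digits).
Answer: 0x9F

Derivation:
After byte 1 (0xEB): reg=0x33
After byte 2 (0xA7): reg=0xE5
After byte 3 (0x45): reg=0x69
After byte 4 (0x82): reg=0x9F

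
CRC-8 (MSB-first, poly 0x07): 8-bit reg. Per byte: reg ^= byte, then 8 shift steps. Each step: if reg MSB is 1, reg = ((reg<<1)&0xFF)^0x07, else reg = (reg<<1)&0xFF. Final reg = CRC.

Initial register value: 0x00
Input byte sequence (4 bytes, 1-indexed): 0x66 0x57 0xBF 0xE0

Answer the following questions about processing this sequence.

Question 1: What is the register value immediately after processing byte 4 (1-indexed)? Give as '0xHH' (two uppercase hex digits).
Answer: 0x31

Derivation:
After byte 1 (0x66): reg=0x35
After byte 2 (0x57): reg=0x29
After byte 3 (0xBF): reg=0xEB
After byte 4 (0xE0): reg=0x31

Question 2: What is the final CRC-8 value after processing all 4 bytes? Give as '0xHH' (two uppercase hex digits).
Answer: 0x31

Derivation:
After byte 1 (0x66): reg=0x35
After byte 2 (0x57): reg=0x29
After byte 3 (0xBF): reg=0xEB
After byte 4 (0xE0): reg=0x31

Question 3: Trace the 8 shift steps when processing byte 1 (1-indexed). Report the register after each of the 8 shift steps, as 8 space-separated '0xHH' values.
Answer: 0xCC 0x9F 0x39 0x72 0xE4 0xCF 0x99 0x35

Derivation:
Register before byte 1: 0x00
After XOR with byte 0x66: 0x66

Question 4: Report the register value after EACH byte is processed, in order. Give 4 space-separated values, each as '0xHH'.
0x35 0x29 0xEB 0x31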